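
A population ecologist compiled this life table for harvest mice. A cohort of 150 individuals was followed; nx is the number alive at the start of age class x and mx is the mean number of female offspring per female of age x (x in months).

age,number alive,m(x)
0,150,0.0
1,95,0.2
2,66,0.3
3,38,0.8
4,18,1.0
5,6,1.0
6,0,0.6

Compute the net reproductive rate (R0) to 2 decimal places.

0.62

lx = nx/n0 = nx/150: 1, 0.63333…, 0.44, 0.25333…, 0.12, 0.04, 0
lx·mx by age: 0, 0.126667…, 0.132, 0.202667…, 0.12, 0.04, 0
R0 = Σ lx·mx = 0.621333… → 0.62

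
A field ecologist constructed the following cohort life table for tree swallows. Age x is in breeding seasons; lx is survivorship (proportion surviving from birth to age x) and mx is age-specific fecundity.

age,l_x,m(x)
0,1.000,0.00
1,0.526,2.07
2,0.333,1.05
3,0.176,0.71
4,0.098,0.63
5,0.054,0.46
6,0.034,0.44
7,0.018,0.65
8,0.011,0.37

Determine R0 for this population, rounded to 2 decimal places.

lx·mx by age: 0, 1.08882, 0.34965, 0.12496, 0.06174, 0.02484, 0.01496, 0.0117, 0.00407
R0 = Σ lx·mx = 1.68074 → 1.68

1.68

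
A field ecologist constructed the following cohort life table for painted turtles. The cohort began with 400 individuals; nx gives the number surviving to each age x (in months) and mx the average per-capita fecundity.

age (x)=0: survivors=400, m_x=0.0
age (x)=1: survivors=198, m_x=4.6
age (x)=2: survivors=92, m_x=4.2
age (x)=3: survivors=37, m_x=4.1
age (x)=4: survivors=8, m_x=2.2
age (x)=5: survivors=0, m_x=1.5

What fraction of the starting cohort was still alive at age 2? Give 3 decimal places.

0.230

l_2 = n_2/n_0 = 92/400 = 0.23 → 0.230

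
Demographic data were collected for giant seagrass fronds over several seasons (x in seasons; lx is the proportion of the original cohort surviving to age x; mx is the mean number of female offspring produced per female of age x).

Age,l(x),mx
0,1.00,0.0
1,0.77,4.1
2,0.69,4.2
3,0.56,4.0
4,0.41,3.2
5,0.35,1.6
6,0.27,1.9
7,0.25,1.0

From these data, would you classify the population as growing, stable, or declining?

R0 = Σ lx·mx = 0 + 3.157 + 2.898 + 2.24 + 1.312 + 0.56 + 0.513 + 0.25 = 10.93
R0 > 1, so the population is growing.

growing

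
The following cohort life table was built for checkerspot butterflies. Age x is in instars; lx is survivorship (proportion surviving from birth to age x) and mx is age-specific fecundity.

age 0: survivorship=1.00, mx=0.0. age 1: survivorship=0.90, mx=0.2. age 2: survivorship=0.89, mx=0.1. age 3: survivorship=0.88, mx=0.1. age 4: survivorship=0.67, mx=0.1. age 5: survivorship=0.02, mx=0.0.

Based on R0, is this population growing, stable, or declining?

declining

R0 = Σ lx·mx = 0 + 0.18 + 0.089 + 0.088 + 0.067 + 0 = 0.424
R0 < 1, so the population is declining.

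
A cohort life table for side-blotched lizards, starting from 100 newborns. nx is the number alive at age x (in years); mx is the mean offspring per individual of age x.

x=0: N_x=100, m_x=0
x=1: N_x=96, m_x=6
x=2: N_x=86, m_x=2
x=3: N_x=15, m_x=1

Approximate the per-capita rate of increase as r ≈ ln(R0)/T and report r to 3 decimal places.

1.607

lx = nx/n0 = nx/100: 1, 0.96, 0.86, 0.15
R0 = Σ lx·mx = 0 + 5.76 + 1.72 + 0.15 = 7.63
Σ x·lx·mx = 9.65; T = 9.65/7.63 = 1.26474…
r ≈ ln(R0)/T = ln(7.63)/1.26474… = 1.60672… → 1.607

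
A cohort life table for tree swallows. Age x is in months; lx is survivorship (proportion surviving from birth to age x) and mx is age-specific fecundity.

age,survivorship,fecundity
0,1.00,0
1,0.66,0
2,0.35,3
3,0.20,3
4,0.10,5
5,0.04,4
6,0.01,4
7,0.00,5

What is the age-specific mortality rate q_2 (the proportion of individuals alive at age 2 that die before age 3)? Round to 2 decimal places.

0.43

q_2 = (l_2 − l_3) / l_2 = (0.35 − 0.2) / 0.35
     = 0.15 / 0.35 = 0.428571… → 0.43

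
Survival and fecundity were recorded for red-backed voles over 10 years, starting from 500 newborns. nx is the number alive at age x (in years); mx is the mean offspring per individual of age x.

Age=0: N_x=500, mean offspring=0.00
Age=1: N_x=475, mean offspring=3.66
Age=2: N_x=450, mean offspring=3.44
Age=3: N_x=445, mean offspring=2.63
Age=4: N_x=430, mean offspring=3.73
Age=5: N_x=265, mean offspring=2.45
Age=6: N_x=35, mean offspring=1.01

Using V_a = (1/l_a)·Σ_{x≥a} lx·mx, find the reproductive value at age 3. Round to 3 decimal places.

7.773

lx = nx/n0 = nx/500: 1, 0.95, 0.9, 0.89, 0.86, 0.53, 0.07
lx·mx for x ≥ 3: 2.3407, 3.2078, 1.2985, 0.0707 → sum = 6.9177
V_3 = 6.9177 / l_3 = 6.9177 / 0.89 = 7.772697… → 7.773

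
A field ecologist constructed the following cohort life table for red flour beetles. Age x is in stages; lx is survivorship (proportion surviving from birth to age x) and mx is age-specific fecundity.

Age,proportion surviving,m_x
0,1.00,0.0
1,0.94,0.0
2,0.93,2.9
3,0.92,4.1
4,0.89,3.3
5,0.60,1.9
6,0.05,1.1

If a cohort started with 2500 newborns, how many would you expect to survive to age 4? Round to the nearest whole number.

2225

Expected survivors = N0 · l_4 = 2500 × 0.89 = 2225 → 2225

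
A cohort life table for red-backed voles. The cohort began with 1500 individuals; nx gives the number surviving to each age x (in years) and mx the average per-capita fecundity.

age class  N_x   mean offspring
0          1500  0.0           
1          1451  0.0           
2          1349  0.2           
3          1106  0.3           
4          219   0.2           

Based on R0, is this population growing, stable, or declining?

declining

lx = nx/n0 = nx/1500: 1, 0.96733…, 0.89933…, 0.73733…, 0.146
R0 = Σ lx·mx = 0 + 0 + 0.179867… + 0.2212… + 0.0292 = 0.430267…
R0 < 1, so the population is declining.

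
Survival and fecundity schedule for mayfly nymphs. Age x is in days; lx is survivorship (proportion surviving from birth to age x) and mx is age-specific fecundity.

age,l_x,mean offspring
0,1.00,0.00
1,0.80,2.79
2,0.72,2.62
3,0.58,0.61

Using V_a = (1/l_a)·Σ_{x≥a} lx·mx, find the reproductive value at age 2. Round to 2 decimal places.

3.11

lx·mx for x ≥ 2: 1.8864, 0.3538 → sum = 2.2402
V_2 = 2.2402 / l_2 = 2.2402 / 0.72 = 3.111389… → 3.11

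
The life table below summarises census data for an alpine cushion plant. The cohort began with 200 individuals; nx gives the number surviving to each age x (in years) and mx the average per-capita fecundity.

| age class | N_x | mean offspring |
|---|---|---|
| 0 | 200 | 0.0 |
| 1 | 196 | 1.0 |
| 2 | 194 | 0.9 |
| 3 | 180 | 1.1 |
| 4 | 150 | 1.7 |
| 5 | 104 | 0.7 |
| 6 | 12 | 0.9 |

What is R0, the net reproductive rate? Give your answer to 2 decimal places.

lx = nx/n0 = nx/200: 1, 0.98, 0.97, 0.9, 0.75, 0.52, 0.06
lx·mx by age: 0, 0.98, 0.873, 0.99, 1.275, 0.364, 0.054
R0 = Σ lx·mx = 4.536 → 4.54

4.54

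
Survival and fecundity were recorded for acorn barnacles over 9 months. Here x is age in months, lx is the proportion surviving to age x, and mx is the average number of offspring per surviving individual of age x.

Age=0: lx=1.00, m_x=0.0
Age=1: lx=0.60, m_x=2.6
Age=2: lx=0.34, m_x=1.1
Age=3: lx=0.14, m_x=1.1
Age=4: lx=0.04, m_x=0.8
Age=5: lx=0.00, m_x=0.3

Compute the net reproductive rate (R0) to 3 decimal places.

lx·mx by age: 0, 1.56, 0.374, 0.154, 0.032, 0
R0 = Σ lx·mx = 2.12 → 2.120

2.120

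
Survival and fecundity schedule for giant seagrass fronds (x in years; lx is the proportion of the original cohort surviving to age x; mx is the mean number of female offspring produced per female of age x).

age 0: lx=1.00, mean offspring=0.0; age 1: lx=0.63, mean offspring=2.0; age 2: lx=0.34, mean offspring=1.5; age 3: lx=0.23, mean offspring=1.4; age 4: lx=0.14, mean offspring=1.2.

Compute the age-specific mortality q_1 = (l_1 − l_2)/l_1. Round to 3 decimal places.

0.460

q_1 = (l_1 − l_2) / l_1 = (0.63 − 0.34) / 0.63
     = 0.29 / 0.63 = 0.460317… → 0.460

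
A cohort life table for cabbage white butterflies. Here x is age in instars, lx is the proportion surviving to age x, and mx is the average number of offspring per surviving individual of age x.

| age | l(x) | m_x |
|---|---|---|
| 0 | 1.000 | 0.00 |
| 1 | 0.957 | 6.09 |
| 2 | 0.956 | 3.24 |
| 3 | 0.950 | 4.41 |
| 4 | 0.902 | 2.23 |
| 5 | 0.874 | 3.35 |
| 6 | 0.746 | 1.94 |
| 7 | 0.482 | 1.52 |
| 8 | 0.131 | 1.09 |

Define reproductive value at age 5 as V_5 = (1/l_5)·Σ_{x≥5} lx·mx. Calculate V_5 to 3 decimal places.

lx·mx for x ≥ 5: 2.9279, 1.44724, 0.73264, 0.14279 → sum = 5.25057
V_5 = 5.25057 / l_5 = 5.25057 / 0.874 = 6.007517… → 6.008

6.008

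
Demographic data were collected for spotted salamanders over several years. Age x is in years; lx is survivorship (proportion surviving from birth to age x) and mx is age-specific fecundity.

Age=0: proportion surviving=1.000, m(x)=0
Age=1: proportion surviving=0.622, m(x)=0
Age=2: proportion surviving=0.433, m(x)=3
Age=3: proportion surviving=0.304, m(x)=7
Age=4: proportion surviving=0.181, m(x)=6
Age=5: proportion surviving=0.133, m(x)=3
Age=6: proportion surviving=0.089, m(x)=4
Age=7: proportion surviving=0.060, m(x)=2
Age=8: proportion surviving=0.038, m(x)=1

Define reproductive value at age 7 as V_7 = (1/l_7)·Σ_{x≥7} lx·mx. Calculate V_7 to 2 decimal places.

lx·mx for x ≥ 7: 0.12, 0.038 → sum = 0.158
V_7 = 0.158 / l_7 = 0.158 / 0.06 = 2.633333… → 2.63

2.63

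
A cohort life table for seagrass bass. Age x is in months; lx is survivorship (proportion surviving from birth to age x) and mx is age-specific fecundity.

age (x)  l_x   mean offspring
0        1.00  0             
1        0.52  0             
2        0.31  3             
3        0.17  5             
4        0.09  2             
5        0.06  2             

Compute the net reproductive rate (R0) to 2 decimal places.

2.08

lx·mx by age: 0, 0, 0.93, 0.85, 0.18, 0.12
R0 = Σ lx·mx = 2.08 → 2.08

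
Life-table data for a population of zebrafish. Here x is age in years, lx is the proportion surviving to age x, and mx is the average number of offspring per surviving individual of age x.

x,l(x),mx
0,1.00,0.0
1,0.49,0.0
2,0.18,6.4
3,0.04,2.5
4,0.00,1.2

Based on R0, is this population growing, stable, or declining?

growing

R0 = Σ lx·mx = 0 + 0 + 1.152 + 0.1 + 0 = 1.252
R0 > 1, so the population is growing.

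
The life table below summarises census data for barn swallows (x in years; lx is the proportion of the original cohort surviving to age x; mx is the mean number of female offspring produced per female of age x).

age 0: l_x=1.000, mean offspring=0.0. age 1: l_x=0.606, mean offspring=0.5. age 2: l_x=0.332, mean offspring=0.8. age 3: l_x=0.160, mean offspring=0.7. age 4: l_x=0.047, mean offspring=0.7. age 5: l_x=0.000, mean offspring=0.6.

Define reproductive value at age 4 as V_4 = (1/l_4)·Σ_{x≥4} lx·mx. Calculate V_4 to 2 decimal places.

0.70

lx·mx for x ≥ 4: 0.0329, 0 → sum = 0.0329
V_4 = 0.0329 / l_4 = 0.0329 / 0.047 = 0.7 → 0.70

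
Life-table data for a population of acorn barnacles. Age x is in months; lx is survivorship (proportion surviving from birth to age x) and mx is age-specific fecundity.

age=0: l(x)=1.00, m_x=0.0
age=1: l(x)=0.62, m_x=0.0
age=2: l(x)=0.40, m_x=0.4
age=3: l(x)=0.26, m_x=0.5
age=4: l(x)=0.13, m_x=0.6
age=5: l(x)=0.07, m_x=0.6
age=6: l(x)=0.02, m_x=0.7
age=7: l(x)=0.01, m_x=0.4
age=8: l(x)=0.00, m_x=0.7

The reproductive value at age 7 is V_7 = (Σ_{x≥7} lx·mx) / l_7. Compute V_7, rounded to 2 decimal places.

lx·mx for x ≥ 7: 0.004, 0 → sum = 0.004
V_7 = 0.004 / l_7 = 0.004 / 0.01 = 0.4 → 0.40

0.40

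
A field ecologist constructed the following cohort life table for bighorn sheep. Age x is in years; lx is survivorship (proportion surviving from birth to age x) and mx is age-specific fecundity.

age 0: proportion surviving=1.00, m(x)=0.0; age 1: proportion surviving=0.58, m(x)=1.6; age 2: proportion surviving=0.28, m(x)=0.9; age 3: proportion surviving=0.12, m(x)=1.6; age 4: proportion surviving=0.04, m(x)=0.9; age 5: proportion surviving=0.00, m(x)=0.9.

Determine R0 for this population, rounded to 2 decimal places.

lx·mx by age: 0, 0.928, 0.252, 0.192, 0.036, 0
R0 = Σ lx·mx = 1.408 → 1.41

1.41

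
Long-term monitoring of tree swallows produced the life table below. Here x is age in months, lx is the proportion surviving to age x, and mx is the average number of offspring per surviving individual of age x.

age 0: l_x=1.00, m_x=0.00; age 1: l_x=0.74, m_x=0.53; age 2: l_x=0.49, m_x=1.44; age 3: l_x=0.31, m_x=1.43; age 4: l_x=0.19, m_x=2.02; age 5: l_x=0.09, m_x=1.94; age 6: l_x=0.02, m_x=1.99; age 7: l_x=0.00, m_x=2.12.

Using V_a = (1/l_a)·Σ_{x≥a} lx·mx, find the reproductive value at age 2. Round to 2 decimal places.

3.57

lx·mx for x ≥ 2: 0.7056, 0.4433, 0.3838, 0.1746, 0.0398, 0 → sum = 1.7471
V_2 = 1.7471 / l_2 = 1.7471 / 0.49 = 3.56551… → 3.57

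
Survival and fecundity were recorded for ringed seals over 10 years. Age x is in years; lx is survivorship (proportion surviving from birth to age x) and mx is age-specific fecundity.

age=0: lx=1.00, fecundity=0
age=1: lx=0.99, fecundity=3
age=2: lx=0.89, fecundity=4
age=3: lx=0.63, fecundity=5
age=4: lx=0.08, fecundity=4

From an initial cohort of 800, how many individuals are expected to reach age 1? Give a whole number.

792

Expected survivors = N0 · l_1 = 800 × 0.99 = 792 → 792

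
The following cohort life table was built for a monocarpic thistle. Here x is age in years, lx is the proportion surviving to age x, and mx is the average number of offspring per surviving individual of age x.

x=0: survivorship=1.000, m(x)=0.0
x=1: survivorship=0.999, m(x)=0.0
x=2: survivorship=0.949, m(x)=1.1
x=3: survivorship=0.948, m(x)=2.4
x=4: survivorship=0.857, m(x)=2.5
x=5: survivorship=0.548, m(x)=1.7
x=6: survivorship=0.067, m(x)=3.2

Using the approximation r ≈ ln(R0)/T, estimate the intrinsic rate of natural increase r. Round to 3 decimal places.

0.533

R0 = Σ lx·mx = 0 + 0 + 1.0439 + 2.2752 + 2.1425 + 0.9316 + 0.2144 = 6.6076
Σ x·lx·mx = 23.4278; T = 23.4278/6.6076 = 3.54558…
r ≈ ln(R0)/T = ln(6.6076)/3.54558… = 0.53256… → 0.533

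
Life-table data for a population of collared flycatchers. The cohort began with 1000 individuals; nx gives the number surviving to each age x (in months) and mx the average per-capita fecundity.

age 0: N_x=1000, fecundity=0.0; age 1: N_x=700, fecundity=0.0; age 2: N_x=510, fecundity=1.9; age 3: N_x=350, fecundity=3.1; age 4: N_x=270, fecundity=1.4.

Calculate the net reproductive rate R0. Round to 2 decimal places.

2.43

lx = nx/n0 = nx/1000: 1, 0.7, 0.51, 0.35, 0.27
lx·mx by age: 0, 0, 0.969, 1.085, 0.378
R0 = Σ lx·mx = 2.432 → 2.43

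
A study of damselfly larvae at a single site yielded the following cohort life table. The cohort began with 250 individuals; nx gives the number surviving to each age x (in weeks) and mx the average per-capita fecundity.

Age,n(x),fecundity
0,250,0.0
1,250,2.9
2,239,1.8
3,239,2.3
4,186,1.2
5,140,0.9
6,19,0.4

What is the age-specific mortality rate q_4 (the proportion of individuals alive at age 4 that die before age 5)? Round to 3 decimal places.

lx = nx/n0 = nx/250: 1, 1, 0.956, 0.956, 0.744, 0.56, 0.076
q_4 = (l_4 − l_5) / l_4 = (0.744 − 0.56) / 0.744
     = 0.184 / 0.744 = 0.247312… → 0.247

0.247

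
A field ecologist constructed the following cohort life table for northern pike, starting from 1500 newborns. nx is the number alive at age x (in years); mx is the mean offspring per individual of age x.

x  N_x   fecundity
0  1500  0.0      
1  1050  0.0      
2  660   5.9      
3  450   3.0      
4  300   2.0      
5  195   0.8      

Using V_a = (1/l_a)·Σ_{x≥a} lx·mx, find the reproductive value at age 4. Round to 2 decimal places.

lx = nx/n0 = nx/1500: 1, 0.7, 0.44, 0.3, 0.2, 0.13
lx·mx for x ≥ 4: 0.4, 0.104 → sum = 0.504
V_4 = 0.504 / l_4 = 0.504 / 0.2 = 2.52 → 2.52

2.52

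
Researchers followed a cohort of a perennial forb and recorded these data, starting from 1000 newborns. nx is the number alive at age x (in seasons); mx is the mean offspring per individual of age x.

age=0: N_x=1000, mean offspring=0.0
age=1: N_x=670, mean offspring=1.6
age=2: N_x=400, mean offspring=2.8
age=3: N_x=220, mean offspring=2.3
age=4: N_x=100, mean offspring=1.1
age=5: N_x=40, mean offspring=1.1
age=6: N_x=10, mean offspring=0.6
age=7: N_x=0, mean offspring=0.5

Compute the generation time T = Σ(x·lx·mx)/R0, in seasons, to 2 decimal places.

1.93

lx = nx/n0 = nx/1000: 1, 0.67, 0.4, 0.22, 0.1, 0.04, 0.01, 0
lx·mx: 0, 1.072, 1.12, 0.506, 0.11, 0.044, 0.006, 0 → R0 = 2.858
x·lx·mx: 0, 1.072, 2.24, 1.518, 0.44, 0.22, 0.036, 0 → Σ = 5.526
T = 5.526 / 2.858 = 1.93352… → 1.93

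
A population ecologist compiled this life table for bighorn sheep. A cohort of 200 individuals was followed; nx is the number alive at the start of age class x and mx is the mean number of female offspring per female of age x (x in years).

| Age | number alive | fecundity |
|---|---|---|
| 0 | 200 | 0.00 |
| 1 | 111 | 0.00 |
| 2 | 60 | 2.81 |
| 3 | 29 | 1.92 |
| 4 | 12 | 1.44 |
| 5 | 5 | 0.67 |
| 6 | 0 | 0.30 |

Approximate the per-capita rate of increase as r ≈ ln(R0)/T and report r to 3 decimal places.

lx = nx/n0 = nx/200: 1, 0.555, 0.3, 0.145, 0.06, 0.025, 0
R0 = Σ lx·mx = 0 + 0 + 0.843 + 0.2784 + 0.0864 + 0.01675 + 0 = 1.22455
Σ x·lx·mx = 2.95055; T = 2.95055/1.22455 = 2.4095…
r ≈ ln(R0)/T = ln(1.22455)/2.4095… = 0.08407… → 0.084

0.084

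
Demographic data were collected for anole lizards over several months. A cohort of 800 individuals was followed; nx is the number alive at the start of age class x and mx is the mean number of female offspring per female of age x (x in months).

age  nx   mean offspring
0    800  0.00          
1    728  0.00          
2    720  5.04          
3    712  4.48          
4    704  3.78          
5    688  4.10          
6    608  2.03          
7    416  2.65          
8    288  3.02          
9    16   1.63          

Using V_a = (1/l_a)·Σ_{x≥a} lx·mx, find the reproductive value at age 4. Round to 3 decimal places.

lx = nx/n0 = nx/800: 1, 0.91, 0.9, 0.89, 0.88, 0.86, 0.76, 0.52, 0.36, 0.02
lx·mx for x ≥ 4: 3.3264, 3.526, 1.5428, 1.378, 1.0872, 0.0326 → sum = 10.893
V_4 = 10.893 / l_4 = 10.893 / 0.88 = 12.378409… → 12.378

12.378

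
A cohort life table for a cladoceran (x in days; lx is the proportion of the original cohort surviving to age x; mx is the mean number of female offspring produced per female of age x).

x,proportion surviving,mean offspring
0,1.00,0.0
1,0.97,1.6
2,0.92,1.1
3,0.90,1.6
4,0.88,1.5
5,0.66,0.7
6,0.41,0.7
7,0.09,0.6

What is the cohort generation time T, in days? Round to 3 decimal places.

lx·mx: 0, 1.552, 1.012, 1.44, 1.32, 0.462, 0.287, 0.054 → R0 = 6.127
x·lx·mx: 0, 1.552, 2.024, 4.32, 5.28, 2.31, 1.722, 0.378 → Σ = 17.586
T = 17.586 / 6.127 = 2.870246… → 2.870

2.870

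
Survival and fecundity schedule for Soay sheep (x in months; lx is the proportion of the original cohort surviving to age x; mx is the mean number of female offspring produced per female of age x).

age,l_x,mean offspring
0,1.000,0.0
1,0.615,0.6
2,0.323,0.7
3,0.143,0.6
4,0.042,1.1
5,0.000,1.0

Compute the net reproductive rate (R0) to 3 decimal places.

lx·mx by age: 0, 0.369, 0.2261, 0.0858, 0.0462, 0
R0 = Σ lx·mx = 0.7271 → 0.727

0.727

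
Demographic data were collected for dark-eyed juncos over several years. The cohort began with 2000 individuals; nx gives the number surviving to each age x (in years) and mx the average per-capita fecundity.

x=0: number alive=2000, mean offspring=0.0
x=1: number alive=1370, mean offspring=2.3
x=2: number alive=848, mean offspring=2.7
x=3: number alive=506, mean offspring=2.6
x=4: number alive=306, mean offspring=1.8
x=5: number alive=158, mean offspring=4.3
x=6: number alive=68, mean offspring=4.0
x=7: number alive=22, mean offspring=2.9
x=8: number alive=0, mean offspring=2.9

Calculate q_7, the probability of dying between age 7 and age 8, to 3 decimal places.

1.000

lx = nx/n0 = nx/2000: 1, 0.685, 0.424, 0.253, 0.153, 0.079, 0.034, 0.011, 0
q_7 = (l_7 − l_8) / l_7 = (0.011 − 0) / 0.011
     = 0.011 / 0.011 = 1 → 1.000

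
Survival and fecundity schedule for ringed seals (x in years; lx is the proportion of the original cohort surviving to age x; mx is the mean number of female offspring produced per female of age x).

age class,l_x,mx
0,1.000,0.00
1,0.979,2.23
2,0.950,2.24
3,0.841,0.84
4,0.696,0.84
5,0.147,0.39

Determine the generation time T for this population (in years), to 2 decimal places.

lx·mx: 0, 2.18317, 2.128, 0.70644, 0.58464, 0.05733 → R0 = 5.65958
x·lx·mx: 0, 2.18317, 4.256, 2.11932, 2.33856, 0.28665 → Σ = 11.1837
T = 11.1837 / 5.65958 = 1.976065… → 1.98

1.98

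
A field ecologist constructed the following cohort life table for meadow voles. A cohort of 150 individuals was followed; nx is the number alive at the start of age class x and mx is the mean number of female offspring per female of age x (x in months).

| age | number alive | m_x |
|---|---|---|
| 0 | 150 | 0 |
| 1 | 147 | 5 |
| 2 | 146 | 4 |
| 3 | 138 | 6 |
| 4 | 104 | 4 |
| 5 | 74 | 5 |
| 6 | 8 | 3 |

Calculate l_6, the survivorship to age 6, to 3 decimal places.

l_6 = n_6/n_0 = 8/150 = 0.053333… → 0.053

0.053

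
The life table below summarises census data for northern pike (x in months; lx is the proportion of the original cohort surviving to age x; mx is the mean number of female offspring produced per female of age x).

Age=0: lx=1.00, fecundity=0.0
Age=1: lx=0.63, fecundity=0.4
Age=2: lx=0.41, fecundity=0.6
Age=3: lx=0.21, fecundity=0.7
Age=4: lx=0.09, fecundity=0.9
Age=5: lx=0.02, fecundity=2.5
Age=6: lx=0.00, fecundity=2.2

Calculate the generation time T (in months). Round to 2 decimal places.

lx·mx: 0, 0.252, 0.246, 0.147, 0.081, 0.05, 0 → R0 = 0.776
x·lx·mx: 0, 0.252, 0.492, 0.441, 0.324, 0.25, 0 → Σ = 1.759
T = 1.759 / 0.776 = 2.266753… → 2.27

2.27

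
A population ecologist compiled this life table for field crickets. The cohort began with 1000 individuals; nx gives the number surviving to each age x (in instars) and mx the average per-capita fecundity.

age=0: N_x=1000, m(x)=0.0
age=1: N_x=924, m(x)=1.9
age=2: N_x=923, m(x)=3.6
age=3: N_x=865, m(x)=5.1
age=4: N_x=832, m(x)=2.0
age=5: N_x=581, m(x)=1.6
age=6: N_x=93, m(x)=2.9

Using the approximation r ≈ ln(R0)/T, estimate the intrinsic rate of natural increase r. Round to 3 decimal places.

lx = nx/n0 = nx/1000: 1, 0.924, 0.923, 0.865, 0.832, 0.581, 0.093
R0 = Σ lx·mx = 0 + 1.7556 + 3.3228 + 4.4115 + 1.664 + 0.9296 + 0.2697 = 12.3532
Σ x·lx·mx = 34.5579; T = 34.5579/12.3532 = 2.79749…
r ≈ ln(R0)/T = ln(12.3532)/2.79749… = 0.89863… → 0.899

0.899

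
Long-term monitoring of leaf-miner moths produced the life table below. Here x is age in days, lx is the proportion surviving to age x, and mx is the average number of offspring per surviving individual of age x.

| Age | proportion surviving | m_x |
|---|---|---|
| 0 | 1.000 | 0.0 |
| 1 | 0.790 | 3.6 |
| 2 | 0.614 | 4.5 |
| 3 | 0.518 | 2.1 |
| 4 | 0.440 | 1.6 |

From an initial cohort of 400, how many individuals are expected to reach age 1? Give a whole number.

Expected survivors = N0 · l_1 = 400 × 0.790 = 316 → 316

316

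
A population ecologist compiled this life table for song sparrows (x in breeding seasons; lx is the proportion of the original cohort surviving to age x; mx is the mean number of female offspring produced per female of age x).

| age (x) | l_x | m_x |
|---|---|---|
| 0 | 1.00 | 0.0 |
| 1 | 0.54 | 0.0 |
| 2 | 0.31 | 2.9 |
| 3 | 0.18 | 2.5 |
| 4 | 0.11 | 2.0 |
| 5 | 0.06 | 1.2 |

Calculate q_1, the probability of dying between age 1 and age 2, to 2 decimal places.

0.43

q_1 = (l_1 − l_2) / l_1 = (0.54 − 0.31) / 0.54
     = 0.23 / 0.54 = 0.425926… → 0.43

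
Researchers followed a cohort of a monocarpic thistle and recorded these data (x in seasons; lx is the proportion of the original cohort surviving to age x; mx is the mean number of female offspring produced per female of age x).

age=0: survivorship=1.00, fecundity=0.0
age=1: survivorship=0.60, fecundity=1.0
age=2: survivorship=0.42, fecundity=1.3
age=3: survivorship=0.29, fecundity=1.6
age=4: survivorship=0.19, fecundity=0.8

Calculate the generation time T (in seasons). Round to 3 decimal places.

lx·mx: 0, 0.6, 0.546, 0.464, 0.152 → R0 = 1.762
x·lx·mx: 0, 0.6, 1.092, 1.392, 0.608 → Σ = 3.692
T = 3.692 / 1.762 = 2.095346… → 2.095

2.095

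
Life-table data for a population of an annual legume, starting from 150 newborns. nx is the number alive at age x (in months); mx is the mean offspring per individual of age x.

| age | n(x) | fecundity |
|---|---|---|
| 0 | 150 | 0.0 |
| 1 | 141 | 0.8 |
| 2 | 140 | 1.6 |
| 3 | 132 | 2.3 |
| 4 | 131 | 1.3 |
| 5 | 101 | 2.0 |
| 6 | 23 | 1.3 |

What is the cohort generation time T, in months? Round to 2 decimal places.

3.21

lx = nx/n0 = nx/150: 1, 0.94, 0.93333…, 0.88, 0.87333…, 0.67333…, 0.15333…
lx·mx: 0, 0.752, 1.493333…, 2.024, 1.135333…, 1.346667…, 0.199333… → R0 = 6.950667…
x·lx·mx: 0, 0.752, 2.986667…, 6.072, 4.541333…, 6.733333…, 1.196… → Σ = 22.281333…
T = 22.281333… / 6.950667… = 3.20564… → 3.21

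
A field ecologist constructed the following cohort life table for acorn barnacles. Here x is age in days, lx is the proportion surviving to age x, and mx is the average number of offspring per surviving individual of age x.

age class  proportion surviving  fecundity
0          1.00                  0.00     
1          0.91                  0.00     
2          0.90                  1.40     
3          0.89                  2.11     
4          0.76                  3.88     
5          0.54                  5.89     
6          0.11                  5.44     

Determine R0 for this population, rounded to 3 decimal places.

9.866

lx·mx by age: 0, 0, 1.26, 1.8779, 2.9488, 3.1806, 0.5984
R0 = Σ lx·mx = 9.8657 → 9.866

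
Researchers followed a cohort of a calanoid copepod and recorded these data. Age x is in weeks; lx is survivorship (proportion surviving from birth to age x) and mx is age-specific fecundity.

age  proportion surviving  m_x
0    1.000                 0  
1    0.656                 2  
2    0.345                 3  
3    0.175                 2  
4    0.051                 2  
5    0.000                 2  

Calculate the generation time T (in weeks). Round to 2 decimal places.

lx·mx: 0, 1.312, 1.035, 0.35, 0.102, 0 → R0 = 2.799
x·lx·mx: 0, 1.312, 2.07, 1.05, 0.408, 0 → Σ = 4.84
T = 4.84 / 2.799 = 1.729189… → 1.73

1.73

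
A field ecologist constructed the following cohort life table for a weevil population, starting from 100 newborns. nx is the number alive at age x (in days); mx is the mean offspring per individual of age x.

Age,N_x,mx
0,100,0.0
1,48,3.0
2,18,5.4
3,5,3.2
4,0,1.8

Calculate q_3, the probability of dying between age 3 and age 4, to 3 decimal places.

lx = nx/n0 = nx/100: 1, 0.48, 0.18, 0.05, 0
q_3 = (l_3 − l_4) / l_3 = (0.05 − 0) / 0.05
     = 0.05 / 0.05 = 1 → 1.000

1.000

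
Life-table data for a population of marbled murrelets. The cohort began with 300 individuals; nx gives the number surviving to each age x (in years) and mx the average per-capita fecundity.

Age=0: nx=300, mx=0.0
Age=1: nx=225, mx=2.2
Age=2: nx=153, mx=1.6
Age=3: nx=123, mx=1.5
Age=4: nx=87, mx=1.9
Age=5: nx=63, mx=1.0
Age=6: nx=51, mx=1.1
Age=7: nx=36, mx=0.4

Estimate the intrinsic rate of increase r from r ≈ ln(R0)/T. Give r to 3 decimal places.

lx = nx/n0 = nx/300: 1, 0.75, 0.51, 0.41, 0.29, 0.21, 0.17, 0.12
R0 = Σ lx·mx = 0 + 1.65 + 0.816 + 0.615 + 0.551 + 0.21 + 0.187 + 0.048 = 4.077
Σ x·lx·mx = 9.839; T = 9.839/4.077 = 2.41329…
r ≈ ln(R0)/T = ln(4.077)/2.41329… = 0.58234… → 0.582

0.582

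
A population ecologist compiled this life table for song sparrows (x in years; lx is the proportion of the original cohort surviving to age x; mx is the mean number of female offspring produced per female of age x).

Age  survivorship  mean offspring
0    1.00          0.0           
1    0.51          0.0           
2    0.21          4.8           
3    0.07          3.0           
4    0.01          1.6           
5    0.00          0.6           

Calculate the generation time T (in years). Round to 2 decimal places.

lx·mx: 0, 0, 1.008, 0.21, 0.016, 0 → R0 = 1.234
x·lx·mx: 0, 0, 2.016, 0.63, 0.064, 0 → Σ = 2.71
T = 2.71 / 1.234 = 2.19611… → 2.20

2.20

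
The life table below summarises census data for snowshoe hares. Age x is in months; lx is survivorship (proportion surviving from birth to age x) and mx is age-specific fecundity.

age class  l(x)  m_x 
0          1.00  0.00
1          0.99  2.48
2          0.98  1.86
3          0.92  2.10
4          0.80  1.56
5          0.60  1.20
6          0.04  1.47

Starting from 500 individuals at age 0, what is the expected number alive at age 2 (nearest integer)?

490

Expected survivors = N0 · l_2 = 500 × 0.98 = 490 → 490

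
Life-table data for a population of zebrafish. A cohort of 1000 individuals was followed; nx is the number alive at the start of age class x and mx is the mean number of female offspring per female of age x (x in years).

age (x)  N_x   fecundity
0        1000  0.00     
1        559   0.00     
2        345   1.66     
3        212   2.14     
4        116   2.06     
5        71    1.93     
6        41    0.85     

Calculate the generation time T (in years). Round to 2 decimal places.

lx = nx/n0 = nx/1000: 1, 0.559, 0.345, 0.212, 0.116, 0.071, 0.041
lx·mx: 0, 0, 0.5727, 0.45368, 0.23896, 0.13703, 0.03485 → R0 = 1.43722
x·lx·mx: 0, 0, 1.1454, 1.36104, 0.95584, 0.68515, 0.2091 → Σ = 4.35653
T = 4.35653 / 1.43722 = 3.03122… → 3.03

3.03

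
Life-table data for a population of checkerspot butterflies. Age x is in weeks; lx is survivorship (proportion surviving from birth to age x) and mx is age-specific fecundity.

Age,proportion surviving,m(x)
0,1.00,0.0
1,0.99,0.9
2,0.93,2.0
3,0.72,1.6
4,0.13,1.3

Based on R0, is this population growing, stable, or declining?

growing

R0 = Σ lx·mx = 0 + 0.891 + 1.86 + 1.152 + 0.169 = 4.072
R0 > 1, so the population is growing.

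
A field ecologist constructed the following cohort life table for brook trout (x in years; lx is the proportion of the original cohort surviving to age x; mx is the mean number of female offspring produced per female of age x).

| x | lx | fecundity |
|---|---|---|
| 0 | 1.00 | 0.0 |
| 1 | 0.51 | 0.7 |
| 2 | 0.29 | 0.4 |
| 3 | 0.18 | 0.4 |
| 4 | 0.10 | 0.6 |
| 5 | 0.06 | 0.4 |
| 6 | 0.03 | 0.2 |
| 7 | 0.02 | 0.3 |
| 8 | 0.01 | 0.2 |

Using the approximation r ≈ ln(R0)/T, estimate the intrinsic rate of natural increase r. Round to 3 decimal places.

R0 = Σ lx·mx = 0 + 0.357 + 0.116 + 0.072 + 0.06 + 0.024 + 0.006 + 0.006 + 0.002 = 0.643
Σ x·lx·mx = 1.259; T = 1.259/0.643 = 1.95801…
r ≈ ln(R0)/T = ln(0.643)/1.95801… = -0.22554… → -0.226

-0.226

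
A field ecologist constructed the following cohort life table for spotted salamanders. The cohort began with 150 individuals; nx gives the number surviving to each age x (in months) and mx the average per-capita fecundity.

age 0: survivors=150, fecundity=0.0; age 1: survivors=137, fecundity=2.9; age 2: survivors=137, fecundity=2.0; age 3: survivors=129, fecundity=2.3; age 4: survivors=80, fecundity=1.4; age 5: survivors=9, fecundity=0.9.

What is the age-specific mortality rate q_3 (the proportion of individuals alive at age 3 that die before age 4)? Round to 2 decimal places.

lx = nx/n0 = nx/150: 1, 0.91333…, 0.91333…, 0.86, 0.53333…, 0.06
q_3 = (l_3 − l_4) / l_3 = (0.86 − 0.533333…) / 0.86
     = 0.326667… / 0.86 = 0.379845… → 0.38

0.38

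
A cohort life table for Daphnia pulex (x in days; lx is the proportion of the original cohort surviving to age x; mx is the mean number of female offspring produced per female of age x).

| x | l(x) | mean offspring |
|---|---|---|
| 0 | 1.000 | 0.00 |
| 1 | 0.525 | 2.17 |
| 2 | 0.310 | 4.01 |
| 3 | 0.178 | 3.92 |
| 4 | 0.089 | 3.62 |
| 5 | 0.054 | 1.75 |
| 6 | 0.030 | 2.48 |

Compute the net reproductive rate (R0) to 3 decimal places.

lx·mx by age: 0, 1.13925, 1.2431, 0.69776, 0.32218, 0.0945, 0.0744
R0 = Σ lx·mx = 3.57119 → 3.571

3.571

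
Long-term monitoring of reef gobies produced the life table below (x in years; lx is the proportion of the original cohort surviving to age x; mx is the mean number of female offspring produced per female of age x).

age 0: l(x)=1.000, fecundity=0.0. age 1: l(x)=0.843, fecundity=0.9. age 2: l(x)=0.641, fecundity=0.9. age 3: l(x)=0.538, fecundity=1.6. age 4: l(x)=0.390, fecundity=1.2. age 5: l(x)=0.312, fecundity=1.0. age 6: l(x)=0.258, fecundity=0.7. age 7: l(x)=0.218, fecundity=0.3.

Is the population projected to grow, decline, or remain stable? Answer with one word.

growing

R0 = Σ lx·mx = 0 + 0.7587 + 0.5769 + 0.8608 + 0.468 + 0.312 + 0.1806 + 0.0654 = 3.2224
R0 > 1, so the population is growing.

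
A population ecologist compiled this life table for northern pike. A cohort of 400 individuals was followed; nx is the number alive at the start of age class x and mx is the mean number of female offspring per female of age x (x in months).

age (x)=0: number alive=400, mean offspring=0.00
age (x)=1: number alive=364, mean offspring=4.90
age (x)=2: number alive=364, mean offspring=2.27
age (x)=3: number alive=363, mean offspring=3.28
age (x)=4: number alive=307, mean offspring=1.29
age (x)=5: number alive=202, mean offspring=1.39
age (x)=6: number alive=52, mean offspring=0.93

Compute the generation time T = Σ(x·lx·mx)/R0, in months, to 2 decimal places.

2.27

lx = nx/n0 = nx/400: 1, 0.91, 0.91, 0.9075, 0.7675, 0.505, 0.13
lx·mx: 0, 4.459, 2.0657, 2.9766, 0.990075, 0.70195, 0.1209 → R0 = 11.314225
x·lx·mx: 0, 4.459, 4.1314, 8.9298, 3.9603, 3.50975, 0.7254 → Σ = 25.71565
T = 25.71565 / 11.314225 = 2.27286… → 2.27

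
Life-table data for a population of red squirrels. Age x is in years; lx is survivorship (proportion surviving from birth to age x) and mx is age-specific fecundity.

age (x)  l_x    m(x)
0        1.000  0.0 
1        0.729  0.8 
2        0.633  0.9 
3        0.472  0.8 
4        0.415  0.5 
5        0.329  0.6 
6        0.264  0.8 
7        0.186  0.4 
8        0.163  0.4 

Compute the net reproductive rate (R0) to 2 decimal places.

lx·mx by age: 0, 0.5832, 0.5697, 0.3776, 0.2075, 0.1974, 0.2112, 0.0744, 0.0652
R0 = Σ lx·mx = 2.2862 → 2.29

2.29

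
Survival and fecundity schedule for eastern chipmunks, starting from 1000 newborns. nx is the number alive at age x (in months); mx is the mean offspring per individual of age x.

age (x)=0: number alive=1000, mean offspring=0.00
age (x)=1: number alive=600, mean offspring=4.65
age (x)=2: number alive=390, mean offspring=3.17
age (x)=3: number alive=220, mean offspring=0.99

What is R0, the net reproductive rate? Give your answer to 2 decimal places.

4.24

lx = nx/n0 = nx/1000: 1, 0.6, 0.39, 0.22
lx·mx by age: 0, 2.79, 1.2363, 0.2178
R0 = Σ lx·mx = 4.2441 → 4.24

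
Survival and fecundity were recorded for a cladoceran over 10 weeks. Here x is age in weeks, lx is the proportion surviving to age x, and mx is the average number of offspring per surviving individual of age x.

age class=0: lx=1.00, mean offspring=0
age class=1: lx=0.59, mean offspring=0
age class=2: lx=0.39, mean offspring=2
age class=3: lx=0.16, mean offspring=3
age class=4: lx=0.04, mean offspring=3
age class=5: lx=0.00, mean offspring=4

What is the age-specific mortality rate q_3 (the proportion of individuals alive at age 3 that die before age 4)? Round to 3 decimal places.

0.750

q_3 = (l_3 − l_4) / l_3 = (0.16 − 0.04) / 0.16
     = 0.12 / 0.16 = 0.75 → 0.750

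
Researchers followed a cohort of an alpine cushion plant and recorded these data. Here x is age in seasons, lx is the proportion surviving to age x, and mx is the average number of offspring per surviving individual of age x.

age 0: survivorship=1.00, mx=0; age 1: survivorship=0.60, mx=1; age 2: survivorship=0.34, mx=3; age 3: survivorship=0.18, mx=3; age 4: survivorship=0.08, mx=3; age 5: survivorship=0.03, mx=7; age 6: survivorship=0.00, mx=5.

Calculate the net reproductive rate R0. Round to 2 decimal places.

2.61

lx·mx by age: 0, 0.6, 1.02, 0.54, 0.24, 0.21, 0
R0 = Σ lx·mx = 2.61 → 2.61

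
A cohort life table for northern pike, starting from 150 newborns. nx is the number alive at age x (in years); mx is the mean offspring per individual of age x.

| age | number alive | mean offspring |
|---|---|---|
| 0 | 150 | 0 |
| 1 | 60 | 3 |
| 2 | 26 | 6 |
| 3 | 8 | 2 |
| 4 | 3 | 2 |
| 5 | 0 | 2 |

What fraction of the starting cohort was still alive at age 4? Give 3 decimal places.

0.020

l_4 = n_4/n_0 = 3/150 = 0.02 → 0.020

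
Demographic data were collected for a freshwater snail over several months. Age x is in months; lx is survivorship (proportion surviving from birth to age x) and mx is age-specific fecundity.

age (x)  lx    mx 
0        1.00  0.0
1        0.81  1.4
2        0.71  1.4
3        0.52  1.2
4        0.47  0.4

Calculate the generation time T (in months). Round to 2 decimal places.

1.95

lx·mx: 0, 1.134, 0.994, 0.624, 0.188 → R0 = 2.94
x·lx·mx: 0, 1.134, 1.988, 1.872, 0.752 → Σ = 5.746
T = 5.746 / 2.94 = 1.954422… → 1.95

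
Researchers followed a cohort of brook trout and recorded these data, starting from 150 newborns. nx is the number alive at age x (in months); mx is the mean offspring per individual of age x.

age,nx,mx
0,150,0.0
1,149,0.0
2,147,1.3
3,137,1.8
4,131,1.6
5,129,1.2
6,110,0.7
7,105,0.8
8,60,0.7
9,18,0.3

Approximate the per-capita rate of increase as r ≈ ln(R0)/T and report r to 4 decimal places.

lx = nx/n0 = nx/150: 1, 0.99333…, 0.98, 0.91333…, 0.87333…, 0.86, 0.73333…, 0.7, 0.4, 0.12
R0 = Σ lx·mx = 0 + 0 + 1.274 + 1.644… + 1.39733… + 1.032 + 0.51333… + 0.56 + 0.28 + 0.036 = 6.736667…
Σ x·lx·mx = 27.793333…; T = 27.793333…/6.736667… = 4.12568…
r ≈ ln(R0)/T = ln(6.736667…)/4.12568… = 0.462364… → 0.4624

0.4624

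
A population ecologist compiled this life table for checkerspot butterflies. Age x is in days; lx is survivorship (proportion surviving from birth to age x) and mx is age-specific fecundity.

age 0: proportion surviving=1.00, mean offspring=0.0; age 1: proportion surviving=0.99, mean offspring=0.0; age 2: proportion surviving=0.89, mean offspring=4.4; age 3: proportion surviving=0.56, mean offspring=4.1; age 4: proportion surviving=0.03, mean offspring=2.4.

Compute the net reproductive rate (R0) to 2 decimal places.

6.28

lx·mx by age: 0, 0, 3.916, 2.296, 0.072
R0 = Σ lx·mx = 6.284 → 6.28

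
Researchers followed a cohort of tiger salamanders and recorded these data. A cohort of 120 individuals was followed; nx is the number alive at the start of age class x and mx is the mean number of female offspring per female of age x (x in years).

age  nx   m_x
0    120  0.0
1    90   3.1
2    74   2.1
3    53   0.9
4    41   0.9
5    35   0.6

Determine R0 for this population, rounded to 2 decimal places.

4.50

lx = nx/n0 = nx/120: 1, 0.75, 0.61667…, 0.44167…, 0.34167…, 0.29167…
lx·mx by age: 0, 2.325, 1.295…, 0.3975…, 0.3075…, 0.175…
R0 = Σ lx·mx = 4.5… → 4.50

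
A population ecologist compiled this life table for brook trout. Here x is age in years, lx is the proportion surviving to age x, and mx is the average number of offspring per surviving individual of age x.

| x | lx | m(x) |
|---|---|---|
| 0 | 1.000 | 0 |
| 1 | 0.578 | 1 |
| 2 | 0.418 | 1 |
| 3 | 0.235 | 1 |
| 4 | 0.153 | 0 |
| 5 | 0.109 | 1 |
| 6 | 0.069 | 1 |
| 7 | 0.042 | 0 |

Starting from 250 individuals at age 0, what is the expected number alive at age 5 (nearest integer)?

Expected survivors = N0 · l_5 = 250 × 0.109 = 27.25 → 27

27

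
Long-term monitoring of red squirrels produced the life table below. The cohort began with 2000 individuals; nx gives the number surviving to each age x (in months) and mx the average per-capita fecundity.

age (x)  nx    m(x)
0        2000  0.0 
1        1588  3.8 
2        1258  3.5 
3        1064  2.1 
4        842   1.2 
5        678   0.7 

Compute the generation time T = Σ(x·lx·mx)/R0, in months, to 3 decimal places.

1.975

lx = nx/n0 = nx/2000: 1, 0.794, 0.629, 0.532, 0.421, 0.339
lx·mx: 0, 3.0172, 2.2015, 1.1172, 0.5052, 0.2373 → R0 = 7.0784
x·lx·mx: 0, 3.0172, 4.403, 3.3516, 2.0208, 1.1865 → Σ = 13.9791
T = 13.9791 / 7.0784 = 1.974895… → 1.975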